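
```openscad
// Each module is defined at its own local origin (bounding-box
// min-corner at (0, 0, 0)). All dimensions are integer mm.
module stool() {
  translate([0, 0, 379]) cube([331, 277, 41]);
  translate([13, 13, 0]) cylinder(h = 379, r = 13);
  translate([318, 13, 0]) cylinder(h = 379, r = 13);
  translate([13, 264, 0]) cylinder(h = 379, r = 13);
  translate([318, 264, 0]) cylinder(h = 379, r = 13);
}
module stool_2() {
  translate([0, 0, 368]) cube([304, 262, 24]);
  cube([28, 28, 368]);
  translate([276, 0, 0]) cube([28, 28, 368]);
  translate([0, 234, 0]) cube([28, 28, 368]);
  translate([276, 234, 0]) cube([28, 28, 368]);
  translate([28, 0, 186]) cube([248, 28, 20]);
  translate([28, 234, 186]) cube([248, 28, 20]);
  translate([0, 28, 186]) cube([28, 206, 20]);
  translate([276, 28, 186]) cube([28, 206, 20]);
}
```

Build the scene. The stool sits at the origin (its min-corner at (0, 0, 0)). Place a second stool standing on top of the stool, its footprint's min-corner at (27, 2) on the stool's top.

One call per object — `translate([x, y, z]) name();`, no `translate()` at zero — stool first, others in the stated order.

stool();
translate([27, 2, 420]) stool_2();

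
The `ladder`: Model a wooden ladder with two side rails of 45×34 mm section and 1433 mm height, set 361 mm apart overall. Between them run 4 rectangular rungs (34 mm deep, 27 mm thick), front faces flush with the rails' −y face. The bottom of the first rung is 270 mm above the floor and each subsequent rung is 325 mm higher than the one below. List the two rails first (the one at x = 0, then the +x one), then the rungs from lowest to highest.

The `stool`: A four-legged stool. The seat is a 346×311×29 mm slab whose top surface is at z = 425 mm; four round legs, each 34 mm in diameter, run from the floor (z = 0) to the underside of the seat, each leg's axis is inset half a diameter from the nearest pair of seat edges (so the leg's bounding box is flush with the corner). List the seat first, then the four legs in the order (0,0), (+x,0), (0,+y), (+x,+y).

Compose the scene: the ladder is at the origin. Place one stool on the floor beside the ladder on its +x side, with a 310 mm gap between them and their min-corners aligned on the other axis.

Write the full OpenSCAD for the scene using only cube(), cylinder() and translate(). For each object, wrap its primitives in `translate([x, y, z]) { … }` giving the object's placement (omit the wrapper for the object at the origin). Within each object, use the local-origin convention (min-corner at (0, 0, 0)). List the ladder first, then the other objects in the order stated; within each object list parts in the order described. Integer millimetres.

cube([45, 34, 1433]);
translate([316, 0, 0]) cube([45, 34, 1433]);
translate([45, 0, 270]) cube([271, 34, 27]);
translate([45, 0, 595]) cube([271, 34, 27]);
translate([45, 0, 920]) cube([271, 34, 27]);
translate([45, 0, 1245]) cube([271, 34, 27]);
translate([671, 0, 0]) {
  translate([0, 0, 396]) cube([346, 311, 29]);
  translate([17, 17, 0]) cylinder(h = 396, r = 17);
  translate([329, 17, 0]) cylinder(h = 396, r = 17);
  translate([17, 294, 0]) cylinder(h = 396, r = 17);
  translate([329, 294, 0]) cylinder(h = 396, r = 17);
}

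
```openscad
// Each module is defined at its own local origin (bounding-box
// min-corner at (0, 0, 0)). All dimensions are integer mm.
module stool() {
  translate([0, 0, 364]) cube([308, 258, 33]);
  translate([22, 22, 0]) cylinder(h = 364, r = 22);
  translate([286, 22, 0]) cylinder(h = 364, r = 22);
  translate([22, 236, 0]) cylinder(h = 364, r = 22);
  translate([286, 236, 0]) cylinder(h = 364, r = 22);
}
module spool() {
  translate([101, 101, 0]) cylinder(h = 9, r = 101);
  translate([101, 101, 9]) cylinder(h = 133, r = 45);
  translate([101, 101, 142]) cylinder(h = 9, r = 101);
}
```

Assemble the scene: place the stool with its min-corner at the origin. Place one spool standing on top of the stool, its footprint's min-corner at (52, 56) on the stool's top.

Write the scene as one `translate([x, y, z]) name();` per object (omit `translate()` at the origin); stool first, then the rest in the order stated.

stool();
translate([52, 56, 397]) spool();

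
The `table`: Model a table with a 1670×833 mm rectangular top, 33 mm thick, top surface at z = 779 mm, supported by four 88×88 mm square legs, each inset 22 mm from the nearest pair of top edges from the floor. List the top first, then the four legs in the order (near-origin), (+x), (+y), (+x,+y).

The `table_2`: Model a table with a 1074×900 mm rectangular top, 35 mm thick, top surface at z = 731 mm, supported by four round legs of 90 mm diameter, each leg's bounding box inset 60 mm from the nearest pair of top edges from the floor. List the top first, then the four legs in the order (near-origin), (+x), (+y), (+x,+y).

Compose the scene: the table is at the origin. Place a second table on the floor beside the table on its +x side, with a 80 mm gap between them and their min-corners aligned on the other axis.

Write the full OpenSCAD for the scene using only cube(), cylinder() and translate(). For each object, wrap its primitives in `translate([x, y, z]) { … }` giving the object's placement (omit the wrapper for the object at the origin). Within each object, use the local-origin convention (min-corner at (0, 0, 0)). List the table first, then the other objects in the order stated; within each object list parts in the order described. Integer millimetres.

translate([0, 0, 746]) cube([1670, 833, 33]);
translate([22, 22, 0]) cube([88, 88, 746]);
translate([1560, 22, 0]) cube([88, 88, 746]);
translate([22, 723, 0]) cube([88, 88, 746]);
translate([1560, 723, 0]) cube([88, 88, 746]);
translate([1750, 0, 0]) {
  translate([0, 0, 696]) cube([1074, 900, 35]);
  translate([105, 105, 0]) cylinder(h = 696, r = 45);
  translate([969, 105, 0]) cylinder(h = 696, r = 45);
  translate([105, 795, 0]) cylinder(h = 696, r = 45);
  translate([969, 795, 0]) cylinder(h = 696, r = 45);
}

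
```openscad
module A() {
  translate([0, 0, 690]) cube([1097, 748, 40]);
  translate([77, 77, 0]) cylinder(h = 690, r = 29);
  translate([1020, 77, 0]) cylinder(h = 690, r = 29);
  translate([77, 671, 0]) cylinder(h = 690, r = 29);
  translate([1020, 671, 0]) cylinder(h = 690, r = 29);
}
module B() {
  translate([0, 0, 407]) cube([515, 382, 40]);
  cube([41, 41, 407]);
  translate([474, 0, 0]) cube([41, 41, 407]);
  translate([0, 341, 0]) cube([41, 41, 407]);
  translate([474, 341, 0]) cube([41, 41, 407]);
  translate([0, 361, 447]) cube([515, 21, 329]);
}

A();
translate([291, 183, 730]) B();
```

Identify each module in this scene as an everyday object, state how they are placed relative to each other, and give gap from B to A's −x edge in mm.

The chair's min-x is at 291; the table's min-x is 0; gap = 291 mm.

A is a table. B is a chair. The chair is on top of the table, centred. The gap from the chair to the table's −x edge is 291 mm.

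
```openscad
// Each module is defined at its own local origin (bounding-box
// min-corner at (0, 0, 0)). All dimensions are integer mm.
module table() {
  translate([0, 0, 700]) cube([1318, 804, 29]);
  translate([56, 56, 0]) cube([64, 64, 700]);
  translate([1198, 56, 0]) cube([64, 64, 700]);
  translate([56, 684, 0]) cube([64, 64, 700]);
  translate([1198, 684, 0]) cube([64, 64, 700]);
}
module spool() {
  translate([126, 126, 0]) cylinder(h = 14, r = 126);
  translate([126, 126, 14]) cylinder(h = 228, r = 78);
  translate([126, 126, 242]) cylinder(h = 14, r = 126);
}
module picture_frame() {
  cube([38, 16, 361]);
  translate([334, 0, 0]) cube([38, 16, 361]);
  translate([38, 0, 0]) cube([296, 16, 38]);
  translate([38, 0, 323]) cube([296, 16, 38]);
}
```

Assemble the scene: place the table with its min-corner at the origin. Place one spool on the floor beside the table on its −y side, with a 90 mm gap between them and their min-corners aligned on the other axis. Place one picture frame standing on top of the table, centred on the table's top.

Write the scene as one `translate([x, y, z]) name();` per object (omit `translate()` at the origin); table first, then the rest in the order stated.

table();
translate([0, -342, 0]) spool();
translate([473, 394, 729]) picture_frame();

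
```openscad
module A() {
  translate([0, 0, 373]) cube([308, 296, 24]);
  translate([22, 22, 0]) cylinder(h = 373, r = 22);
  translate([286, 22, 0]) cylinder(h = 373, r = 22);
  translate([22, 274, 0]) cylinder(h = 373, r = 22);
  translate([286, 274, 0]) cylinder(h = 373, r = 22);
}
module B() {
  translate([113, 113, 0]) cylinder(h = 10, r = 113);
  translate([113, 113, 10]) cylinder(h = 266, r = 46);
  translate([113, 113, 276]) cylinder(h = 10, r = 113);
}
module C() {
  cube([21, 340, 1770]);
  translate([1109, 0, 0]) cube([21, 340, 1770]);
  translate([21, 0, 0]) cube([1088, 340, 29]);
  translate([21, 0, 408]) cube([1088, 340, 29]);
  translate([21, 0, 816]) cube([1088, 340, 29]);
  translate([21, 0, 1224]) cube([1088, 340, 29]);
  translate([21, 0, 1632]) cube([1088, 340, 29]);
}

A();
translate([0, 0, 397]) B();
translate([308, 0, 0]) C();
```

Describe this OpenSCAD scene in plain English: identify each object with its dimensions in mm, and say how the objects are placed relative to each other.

A is a simple wooden stool: a rectangular seat 308 mm (x) by 296 mm (y), 24 mm thick, top face at z = 397 mm, on four round legs, each 44 mm in diameter. The legs rest on z = 0, each leg's axis is inset half a diameter from the nearest pair of seat edges (so the leg's bounding box is flush with the corner).

B is a spool: two coaxial disc flanges of radius 113 mm and thickness 10 mm, joined by a core cylinder of radius 46 mm and height 266 mm. The lower flange rests on z = 0 and the three cylinders share a vertical axis.

C is an open bookshelf. Two side panels, each 21 mm thick, 340 mm deep and 1770 mm tall, stand 1130 mm apart (outside-to-outside). Between them sit 5 shelves, each 29 mm thick and 340 mm deep, spanning the full gap between the sides. The bottom shelf rests on the floor (its underside at z = 0) and the clear gap between one shelf's top and the next shelf's underside is 379 mm.

The spool is on top of the stool. The bookshelf is against the stool's +x side, with their −y faces flush.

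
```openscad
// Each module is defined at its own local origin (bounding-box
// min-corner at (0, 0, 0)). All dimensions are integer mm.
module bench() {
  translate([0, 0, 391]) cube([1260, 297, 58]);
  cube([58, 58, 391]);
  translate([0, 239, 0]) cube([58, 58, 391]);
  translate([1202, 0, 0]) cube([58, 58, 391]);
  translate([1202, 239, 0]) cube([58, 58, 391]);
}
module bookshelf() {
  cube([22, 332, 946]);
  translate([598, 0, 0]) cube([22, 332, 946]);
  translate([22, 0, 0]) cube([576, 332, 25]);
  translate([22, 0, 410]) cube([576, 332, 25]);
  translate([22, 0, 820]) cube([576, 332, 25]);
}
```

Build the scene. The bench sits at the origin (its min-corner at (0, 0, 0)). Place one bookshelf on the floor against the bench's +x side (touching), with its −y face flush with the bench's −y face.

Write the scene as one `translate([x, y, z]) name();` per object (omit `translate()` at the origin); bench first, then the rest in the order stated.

bench();
translate([1260, 0, 0]) bookshelf();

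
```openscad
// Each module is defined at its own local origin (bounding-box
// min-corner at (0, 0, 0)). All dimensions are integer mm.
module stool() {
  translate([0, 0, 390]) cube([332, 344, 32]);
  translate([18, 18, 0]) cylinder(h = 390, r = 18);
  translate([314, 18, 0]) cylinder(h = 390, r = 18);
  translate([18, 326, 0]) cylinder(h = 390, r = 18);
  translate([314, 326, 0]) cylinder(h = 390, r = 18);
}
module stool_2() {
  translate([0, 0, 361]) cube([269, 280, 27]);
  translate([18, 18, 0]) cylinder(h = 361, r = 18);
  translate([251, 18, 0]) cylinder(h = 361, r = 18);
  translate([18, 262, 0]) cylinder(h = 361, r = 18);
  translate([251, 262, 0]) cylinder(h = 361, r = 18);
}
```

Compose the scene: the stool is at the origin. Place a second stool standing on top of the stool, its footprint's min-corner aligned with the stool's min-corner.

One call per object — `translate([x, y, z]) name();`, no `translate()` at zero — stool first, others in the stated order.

stool();
translate([0, 0, 422]) stool_2();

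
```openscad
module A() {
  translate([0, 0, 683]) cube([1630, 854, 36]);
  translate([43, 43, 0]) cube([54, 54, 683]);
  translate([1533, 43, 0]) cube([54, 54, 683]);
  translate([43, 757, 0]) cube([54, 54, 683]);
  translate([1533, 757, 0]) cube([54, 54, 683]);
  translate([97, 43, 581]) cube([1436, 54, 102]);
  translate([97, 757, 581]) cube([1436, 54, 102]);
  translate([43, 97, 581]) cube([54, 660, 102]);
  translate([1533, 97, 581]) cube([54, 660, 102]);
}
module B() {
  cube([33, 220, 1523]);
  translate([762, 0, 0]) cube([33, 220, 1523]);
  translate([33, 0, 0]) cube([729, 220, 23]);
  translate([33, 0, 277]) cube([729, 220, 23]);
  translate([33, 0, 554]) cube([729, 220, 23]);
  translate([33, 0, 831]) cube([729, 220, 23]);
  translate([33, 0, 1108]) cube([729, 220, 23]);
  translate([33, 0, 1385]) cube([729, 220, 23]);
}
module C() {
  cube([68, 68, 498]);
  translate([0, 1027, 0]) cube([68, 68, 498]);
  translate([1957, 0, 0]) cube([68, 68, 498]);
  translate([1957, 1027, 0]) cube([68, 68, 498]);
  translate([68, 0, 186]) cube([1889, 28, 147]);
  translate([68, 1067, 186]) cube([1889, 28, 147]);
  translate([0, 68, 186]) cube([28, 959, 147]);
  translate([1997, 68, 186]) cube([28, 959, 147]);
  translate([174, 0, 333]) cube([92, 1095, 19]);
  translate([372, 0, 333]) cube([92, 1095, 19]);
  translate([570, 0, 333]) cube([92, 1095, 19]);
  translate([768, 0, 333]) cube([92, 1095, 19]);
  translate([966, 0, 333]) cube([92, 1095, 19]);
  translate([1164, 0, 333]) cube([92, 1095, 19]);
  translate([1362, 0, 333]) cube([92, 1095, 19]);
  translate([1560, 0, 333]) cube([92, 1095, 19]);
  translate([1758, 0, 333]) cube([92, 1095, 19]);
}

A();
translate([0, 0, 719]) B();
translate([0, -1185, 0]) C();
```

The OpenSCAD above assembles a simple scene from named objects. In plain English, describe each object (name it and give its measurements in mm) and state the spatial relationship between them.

A is a table with a 1630×854 mm rectangular top, 36 mm thick, top surface at z = 719 mm, supported by four 54×54 mm square legs, each inset 43 mm from the nearest pair of top edges, running from the floor. Four apron rails, 54 mm thick and 102 mm tall, run between adjacent legs with their top edges flush with the underside of the top and their outer faces flush with the legs' outer faces.

B is a bookshelf 795 mm wide overall, 220 mm deep and 1523 mm tall. The two sides are 33 mm thick vertical panels. 6 horizontal shelves of 23 mm thickness span between the inner faces of the sides; the lowest shelf sits on the floor and shelves are stacked with a clear vertical gap of 254 mm between each pair.

C is a bed frame 2025 mm long (x) by 1095 mm wide (y). Four 68×68 mm corner posts, 498 mm tall, at the corners of the footprint. Four rails of 28 mm thickness and 147 mm height run between adjacent posts with their undersides at z = 186 mm, their outer faces flush with the outside of the frame (the two x-running rails run between the posts' inner faces; the two y-running rails run between the posts' inner faces). 9 slats, each 92 mm wide (x) and 19 mm thick, lie across the top of the two x-running rails, running the full 1095 mm width of the frame in y; the slats are evenly spaced along x between the inner faces of the end posts with equal gaps (rounded down to the nearest mm) at the −x end and between each pair — any rounding remainder accumulates at the +x end.

The bookshelf is on top of the table. The bed frame is on the floor beside the table on its −y side.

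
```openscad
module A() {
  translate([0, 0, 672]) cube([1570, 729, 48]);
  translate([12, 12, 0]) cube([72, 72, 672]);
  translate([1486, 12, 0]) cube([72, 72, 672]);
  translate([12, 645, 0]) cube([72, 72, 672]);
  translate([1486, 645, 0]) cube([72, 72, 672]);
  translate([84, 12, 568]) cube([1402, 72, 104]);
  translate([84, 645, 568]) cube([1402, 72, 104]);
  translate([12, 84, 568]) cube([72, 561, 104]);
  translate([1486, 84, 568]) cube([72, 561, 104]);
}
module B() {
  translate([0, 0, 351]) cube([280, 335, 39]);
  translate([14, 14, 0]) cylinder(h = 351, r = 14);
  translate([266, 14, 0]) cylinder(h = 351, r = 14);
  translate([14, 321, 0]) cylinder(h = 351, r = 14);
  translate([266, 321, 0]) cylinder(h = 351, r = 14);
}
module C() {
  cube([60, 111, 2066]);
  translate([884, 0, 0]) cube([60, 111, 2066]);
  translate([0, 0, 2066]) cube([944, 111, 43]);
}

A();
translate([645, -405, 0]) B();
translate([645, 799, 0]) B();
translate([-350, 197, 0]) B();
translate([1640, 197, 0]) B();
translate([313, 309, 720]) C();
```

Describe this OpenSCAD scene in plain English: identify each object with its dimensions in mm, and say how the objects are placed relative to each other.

A is a table with a 1570×729 mm rectangular top, 48 mm thick, top surface at z = 720 mm, supported by four 72×72 mm square legs, each inset 12 mm from the nearest pair of top edges, running from the floor. Four apron rails, 72 mm thick and 104 mm tall, run between adjacent legs with their top edges flush with the underside of the top and their outer faces flush with the legs' outer faces.

B is a simple wooden stool: a rectangular seat 280 mm (x) by 335 mm (y), 39 mm thick, top face at z = 390 mm, on four round legs, each 28 mm in diameter. The legs rest on z = 0, each leg's axis is inset half a diameter from the nearest pair of seat edges (so the leg's bounding box is flush with the corner).

C is a door frame. The clear opening is 824 mm wide and 2066 mm high. Two 60 mm wide jambs, 111 mm deep, stand either side of the opening from the floor to the top of the opening. A 43 mm thick head sits across the top of both jambs, spanning the full outside width of the frame.

Four stools sit around the table at the −y, +y, −x, +x sides. The door frame is on top of the table, centred.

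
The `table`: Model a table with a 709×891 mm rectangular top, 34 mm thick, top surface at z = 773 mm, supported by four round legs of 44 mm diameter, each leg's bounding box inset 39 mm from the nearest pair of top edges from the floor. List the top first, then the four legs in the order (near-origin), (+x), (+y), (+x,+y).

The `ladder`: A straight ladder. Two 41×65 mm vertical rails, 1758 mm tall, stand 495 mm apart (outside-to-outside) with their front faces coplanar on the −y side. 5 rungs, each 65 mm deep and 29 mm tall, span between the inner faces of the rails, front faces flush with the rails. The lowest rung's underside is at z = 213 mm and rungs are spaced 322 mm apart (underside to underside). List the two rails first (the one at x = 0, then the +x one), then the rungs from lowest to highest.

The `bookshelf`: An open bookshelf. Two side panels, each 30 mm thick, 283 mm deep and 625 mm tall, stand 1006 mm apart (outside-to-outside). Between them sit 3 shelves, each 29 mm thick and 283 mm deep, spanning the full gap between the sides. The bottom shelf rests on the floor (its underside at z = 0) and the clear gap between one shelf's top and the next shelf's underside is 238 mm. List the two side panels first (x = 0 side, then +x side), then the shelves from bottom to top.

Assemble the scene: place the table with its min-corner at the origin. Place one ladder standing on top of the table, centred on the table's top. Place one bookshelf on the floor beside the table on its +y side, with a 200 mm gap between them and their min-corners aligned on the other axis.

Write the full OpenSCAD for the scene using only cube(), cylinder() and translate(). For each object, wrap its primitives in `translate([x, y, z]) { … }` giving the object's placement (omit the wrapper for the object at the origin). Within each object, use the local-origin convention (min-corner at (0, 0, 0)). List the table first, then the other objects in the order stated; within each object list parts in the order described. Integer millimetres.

translate([0, 0, 739]) cube([709, 891, 34]);
translate([61, 61, 0]) cylinder(h = 739, r = 22);
translate([648, 61, 0]) cylinder(h = 739, r = 22);
translate([61, 830, 0]) cylinder(h = 739, r = 22);
translate([648, 830, 0]) cylinder(h = 739, r = 22);
translate([107, 413, 773]) {
  cube([41, 65, 1758]);
  translate([454, 0, 0]) cube([41, 65, 1758]);
  translate([41, 0, 213]) cube([413, 65, 29]);
  translate([41, 0, 535]) cube([413, 65, 29]);
  translate([41, 0, 857]) cube([413, 65, 29]);
  translate([41, 0, 1179]) cube([413, 65, 29]);
  translate([41, 0, 1501]) cube([413, 65, 29]);
}
translate([0, 1091, 0]) {
  cube([30, 283, 625]);
  translate([976, 0, 0]) cube([30, 283, 625]);
  translate([30, 0, 0]) cube([946, 283, 29]);
  translate([30, 0, 267]) cube([946, 283, 29]);
  translate([30, 0, 534]) cube([946, 283, 29]);
}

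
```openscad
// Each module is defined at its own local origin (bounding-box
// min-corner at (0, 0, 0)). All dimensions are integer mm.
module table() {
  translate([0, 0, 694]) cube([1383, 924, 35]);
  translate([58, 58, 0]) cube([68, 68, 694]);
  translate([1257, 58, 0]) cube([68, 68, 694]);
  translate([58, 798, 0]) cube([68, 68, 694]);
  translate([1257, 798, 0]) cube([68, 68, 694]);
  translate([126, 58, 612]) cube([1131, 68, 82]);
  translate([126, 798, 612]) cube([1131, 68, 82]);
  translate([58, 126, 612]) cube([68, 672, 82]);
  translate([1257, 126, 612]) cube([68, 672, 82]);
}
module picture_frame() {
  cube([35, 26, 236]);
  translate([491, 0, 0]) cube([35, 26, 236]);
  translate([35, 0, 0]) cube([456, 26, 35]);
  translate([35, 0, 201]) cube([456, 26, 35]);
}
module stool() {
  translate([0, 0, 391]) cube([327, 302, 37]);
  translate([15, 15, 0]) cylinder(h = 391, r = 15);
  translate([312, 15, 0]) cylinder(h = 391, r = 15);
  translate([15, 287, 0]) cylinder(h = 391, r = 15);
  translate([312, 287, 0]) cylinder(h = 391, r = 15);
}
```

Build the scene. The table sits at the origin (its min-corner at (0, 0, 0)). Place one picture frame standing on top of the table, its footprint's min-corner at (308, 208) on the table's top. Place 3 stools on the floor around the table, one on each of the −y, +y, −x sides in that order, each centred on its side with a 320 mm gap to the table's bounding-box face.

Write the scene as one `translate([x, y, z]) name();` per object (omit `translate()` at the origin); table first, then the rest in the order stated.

table();
translate([308, 208, 729]) picture_frame();
translate([528, -622, 0]) stool();
translate([528, 1244, 0]) stool();
translate([-647, 311, 0]) stool();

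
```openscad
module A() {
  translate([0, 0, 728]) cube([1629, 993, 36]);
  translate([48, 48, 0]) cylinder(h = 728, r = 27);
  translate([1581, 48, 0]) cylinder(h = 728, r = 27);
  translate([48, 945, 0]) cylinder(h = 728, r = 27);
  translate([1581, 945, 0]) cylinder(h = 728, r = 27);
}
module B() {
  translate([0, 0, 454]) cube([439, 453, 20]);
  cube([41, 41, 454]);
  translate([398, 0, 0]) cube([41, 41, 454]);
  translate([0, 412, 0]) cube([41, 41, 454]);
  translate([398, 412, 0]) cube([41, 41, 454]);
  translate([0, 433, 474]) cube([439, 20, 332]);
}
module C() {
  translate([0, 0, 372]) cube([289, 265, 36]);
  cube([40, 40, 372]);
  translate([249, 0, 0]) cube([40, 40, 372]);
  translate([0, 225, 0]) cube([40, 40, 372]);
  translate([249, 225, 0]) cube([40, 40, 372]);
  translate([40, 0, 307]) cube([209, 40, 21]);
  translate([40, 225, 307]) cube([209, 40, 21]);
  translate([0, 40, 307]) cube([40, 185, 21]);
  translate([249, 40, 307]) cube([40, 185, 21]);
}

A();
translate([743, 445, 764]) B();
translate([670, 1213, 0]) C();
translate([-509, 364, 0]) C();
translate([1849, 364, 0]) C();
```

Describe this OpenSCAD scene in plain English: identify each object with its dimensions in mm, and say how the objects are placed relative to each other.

A is a table: top 1629 mm (x) × 993 mm (y), 36 mm thick, upper face at z = 764 mm, on four round legs of 54 mm diameter, each leg's bounding box inset 21 mm from the nearest pair of top edges, running from z = 0 to the bottom of the top.

B is a chair. The seat is a 439×453×20 mm slab with its top at z = 474 mm, on four 41×41 mm corner legs (flush with the seat edges, standing on z = 0). A flat backrest 20 mm thick, 332 mm tall, spans the full seat width and rises from the seat top along its +y edge, rear face flush with the rear of the seat.

C is a four-legged stool. The seat is 289×265 mm, 36 mm thick, top at z = 408 mm. It stands on four square legs, each 40×40 mm in cross-section, from z = 0 to the seat underside, each flush with a corner of the seat. Four stretchers, 40 mm wide and 21 mm tall, connect adjacent legs with their undersides at z = 307 mm, each running between the inner faces of the legs it joins and aligned with the legs' outer faces on the other axis.

The chair is on top of the table. Three stools sit around the table at the +y, −x, +x sides.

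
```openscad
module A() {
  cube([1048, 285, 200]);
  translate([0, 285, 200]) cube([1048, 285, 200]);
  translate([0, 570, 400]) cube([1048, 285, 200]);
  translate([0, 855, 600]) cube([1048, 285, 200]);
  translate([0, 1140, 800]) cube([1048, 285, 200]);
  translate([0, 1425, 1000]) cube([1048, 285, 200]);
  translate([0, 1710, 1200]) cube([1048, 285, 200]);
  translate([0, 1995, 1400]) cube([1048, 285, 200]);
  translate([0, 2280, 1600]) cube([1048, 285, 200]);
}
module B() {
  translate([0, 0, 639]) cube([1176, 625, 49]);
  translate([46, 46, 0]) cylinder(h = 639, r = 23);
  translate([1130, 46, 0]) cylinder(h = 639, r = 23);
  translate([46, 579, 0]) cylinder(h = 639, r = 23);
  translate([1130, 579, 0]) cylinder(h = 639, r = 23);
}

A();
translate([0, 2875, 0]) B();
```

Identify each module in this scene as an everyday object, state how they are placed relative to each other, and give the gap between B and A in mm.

A is a staircase. B is a table. The table is on the floor beside the staircase on its +y side. The gap between the table and the staircase is 310 mm.

The table's nearest face is 310 mm from the staircase's +y face.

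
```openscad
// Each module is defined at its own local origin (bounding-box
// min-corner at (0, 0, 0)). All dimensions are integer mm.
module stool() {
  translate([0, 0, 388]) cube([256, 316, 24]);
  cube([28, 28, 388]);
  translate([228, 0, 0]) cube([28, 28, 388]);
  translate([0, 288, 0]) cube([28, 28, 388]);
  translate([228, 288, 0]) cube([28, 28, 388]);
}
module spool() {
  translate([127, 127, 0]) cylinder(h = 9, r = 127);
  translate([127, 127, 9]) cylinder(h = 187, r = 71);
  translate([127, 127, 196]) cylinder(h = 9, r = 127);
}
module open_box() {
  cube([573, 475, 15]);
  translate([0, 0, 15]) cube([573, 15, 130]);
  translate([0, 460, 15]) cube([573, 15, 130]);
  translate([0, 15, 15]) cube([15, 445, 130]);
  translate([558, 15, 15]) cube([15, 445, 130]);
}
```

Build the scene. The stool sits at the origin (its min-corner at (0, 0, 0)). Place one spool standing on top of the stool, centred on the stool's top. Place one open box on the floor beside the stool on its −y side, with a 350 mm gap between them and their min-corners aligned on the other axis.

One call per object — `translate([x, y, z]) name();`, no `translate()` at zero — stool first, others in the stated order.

stool();
translate([1, 31, 412]) spool();
translate([0, -825, 0]) open_box();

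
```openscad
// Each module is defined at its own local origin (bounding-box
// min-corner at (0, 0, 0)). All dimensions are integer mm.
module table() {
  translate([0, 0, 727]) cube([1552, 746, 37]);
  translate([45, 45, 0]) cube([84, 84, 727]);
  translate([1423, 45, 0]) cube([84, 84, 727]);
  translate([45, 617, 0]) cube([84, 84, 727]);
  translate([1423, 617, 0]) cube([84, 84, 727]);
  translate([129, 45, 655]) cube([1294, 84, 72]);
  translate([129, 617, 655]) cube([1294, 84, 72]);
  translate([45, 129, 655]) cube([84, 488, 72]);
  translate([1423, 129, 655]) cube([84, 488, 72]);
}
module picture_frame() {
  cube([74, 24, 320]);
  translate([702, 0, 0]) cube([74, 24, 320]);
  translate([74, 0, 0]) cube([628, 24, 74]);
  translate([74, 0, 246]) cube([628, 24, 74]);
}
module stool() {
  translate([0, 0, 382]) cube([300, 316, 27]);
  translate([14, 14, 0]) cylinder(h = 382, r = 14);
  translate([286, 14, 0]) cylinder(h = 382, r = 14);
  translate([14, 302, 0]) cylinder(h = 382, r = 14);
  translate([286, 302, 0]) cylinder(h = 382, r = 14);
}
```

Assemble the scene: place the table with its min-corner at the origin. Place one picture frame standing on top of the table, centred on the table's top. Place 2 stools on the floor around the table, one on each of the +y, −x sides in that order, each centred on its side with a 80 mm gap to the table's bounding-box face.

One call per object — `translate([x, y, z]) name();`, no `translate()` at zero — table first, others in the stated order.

table();
translate([388, 361, 764]) picture_frame();
translate([626, 826, 0]) stool();
translate([-380, 215, 0]) stool();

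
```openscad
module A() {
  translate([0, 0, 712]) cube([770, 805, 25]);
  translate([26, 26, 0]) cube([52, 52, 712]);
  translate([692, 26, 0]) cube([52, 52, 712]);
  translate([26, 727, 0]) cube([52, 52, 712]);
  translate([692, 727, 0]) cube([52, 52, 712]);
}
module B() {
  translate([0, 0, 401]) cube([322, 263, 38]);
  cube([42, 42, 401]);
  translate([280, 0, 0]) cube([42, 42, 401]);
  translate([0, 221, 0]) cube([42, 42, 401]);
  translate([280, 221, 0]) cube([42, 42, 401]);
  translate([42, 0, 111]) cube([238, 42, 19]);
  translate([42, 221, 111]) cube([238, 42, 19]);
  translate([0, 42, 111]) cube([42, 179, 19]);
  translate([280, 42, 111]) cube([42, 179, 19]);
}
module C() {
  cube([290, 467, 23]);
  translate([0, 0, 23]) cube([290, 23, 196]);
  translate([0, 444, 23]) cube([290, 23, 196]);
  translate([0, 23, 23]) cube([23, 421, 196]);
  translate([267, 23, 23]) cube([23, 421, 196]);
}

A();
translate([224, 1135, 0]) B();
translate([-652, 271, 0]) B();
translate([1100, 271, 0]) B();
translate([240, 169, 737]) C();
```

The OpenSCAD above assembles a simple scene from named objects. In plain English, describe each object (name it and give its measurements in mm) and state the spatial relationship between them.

A is a table: top 770 mm (x) × 805 mm (y), 25 mm thick, upper face at z = 737 mm, on four 52×52 mm square legs, each inset 26 mm from the nearest pair of top edges, running from z = 0 to the bottom of the top.

B is a four-legged stool. The seat is a 322×263×38 mm slab whose top surface is at z = 439 mm; four square legs, each 42×42 mm in cross-section, run from the floor (z = 0) to the underside of the seat, each flush with a corner of the seat. Four stretchers, 42 mm wide and 19 mm tall, connect adjacent legs with their undersides at z = 111 mm, each running between the inner faces of the legs it joins and aligned with the legs' outer faces on the other axis.

C is an open storage box with external size 290×467×219 mm and wall thickness 23 mm (the base is also 23 mm thick). The base covers the whole footprint; the four walls stand on the base, with the y-facing walls full-width and the x-facing walls fitting between their inner faces.

Three stools sit around the table at the +y, −x, +x sides. The open box is on top of the table, centred.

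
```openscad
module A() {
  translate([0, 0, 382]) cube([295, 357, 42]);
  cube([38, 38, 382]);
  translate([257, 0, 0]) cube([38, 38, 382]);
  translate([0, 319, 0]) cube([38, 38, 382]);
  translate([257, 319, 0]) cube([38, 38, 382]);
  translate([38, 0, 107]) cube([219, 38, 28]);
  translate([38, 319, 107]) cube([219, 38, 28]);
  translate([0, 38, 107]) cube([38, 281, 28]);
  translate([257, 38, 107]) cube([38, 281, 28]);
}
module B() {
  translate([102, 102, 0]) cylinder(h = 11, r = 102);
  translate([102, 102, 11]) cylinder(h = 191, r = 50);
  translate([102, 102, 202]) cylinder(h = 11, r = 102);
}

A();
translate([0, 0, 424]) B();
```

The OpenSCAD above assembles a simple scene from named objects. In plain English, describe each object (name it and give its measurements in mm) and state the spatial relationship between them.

A is a four-legged stool. The seat is 295×357 mm, 42 mm thick, top at z = 424 mm. It stands on four square legs, each 38×38 mm in cross-section, from z = 0 to the seat underside, each flush with a corner of the seat. Four stretchers, 38 mm wide and 28 mm tall, connect adjacent legs with their undersides at z = 107 mm, each running between the inner faces of the legs it joins and aligned with the legs' outer faces on the other axis.

B is a spool: two coaxial disc flanges of radius 102 mm and thickness 11 mm, joined by a core cylinder of radius 50 mm and height 191 mm. The lower flange rests on z = 0 and the three cylinders share a vertical axis.

The spool is on top of the stool.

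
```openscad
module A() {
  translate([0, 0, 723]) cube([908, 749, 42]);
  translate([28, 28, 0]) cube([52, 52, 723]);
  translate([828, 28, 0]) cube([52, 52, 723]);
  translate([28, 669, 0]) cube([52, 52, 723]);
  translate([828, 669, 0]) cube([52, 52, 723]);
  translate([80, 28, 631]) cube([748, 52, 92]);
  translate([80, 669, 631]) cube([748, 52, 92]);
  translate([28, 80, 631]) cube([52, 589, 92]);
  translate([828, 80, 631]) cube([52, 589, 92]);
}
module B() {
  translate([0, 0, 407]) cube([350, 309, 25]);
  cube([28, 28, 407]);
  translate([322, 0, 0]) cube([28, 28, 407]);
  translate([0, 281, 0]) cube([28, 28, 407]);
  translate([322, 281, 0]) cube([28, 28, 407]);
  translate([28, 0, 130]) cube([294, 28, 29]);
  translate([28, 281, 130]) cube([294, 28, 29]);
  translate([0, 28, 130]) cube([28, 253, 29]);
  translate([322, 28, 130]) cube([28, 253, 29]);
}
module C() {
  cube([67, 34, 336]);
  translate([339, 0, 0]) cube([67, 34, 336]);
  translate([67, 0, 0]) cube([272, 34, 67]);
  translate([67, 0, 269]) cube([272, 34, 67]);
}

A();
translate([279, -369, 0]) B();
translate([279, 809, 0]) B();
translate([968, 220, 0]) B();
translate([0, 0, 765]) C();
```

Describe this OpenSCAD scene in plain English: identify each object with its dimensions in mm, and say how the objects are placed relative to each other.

A is a table: top 908 mm (x) × 749 mm (y), 42 mm thick, upper face at z = 765 mm, on four 52×52 mm square legs, each inset 28 mm from the nearest pair of top edges, running from z = 0 to the bottom of the top. Four apron rails, 52 mm thick and 92 mm tall, run between adjacent legs with their top edges flush with the underside of the top and their outer faces flush with the legs' outer faces.

B is a four-legged stool. The seat is a 350×309×25 mm slab whose top surface is at z = 432 mm; four square legs, each 28×28 mm in cross-section, run from the floor (z = 0) to the underside of the seat, each flush with a corner of the seat. Four stretchers, 28 mm wide and 29 mm tall, connect adjacent legs with their undersides at z = 130 mm, each running between the inner faces of the legs it joins and aligned with the legs' outer faces on the other axis.

C is a rectangular picture frame lying in the x–z plane (depth along y). The opening is 272 mm wide (x) by 202 mm tall (z), surrounded by a border 67 mm wide on all four sides. The frame is 34 mm deep and is made of two full-height vertical stiles with two horizontal rails fitted between them.

Three stools sit around the table at the −y, +y, +x sides. The picture frame is on top of the table.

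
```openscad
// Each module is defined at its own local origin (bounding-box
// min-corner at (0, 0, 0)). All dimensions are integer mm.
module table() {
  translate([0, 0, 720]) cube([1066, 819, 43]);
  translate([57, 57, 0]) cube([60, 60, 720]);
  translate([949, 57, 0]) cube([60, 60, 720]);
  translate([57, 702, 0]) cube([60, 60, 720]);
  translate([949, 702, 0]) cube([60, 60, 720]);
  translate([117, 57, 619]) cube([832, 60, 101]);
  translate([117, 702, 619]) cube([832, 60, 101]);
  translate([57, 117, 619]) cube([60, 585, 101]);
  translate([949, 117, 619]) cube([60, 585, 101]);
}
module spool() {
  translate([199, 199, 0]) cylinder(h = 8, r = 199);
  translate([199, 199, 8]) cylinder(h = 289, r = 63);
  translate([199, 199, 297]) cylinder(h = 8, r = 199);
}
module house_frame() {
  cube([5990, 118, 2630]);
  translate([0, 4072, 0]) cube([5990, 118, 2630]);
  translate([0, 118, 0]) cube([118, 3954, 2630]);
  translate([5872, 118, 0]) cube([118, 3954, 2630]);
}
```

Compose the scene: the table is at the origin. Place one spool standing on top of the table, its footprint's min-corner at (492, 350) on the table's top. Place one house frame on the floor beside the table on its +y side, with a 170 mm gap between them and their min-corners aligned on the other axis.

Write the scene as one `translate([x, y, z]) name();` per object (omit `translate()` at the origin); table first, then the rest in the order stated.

table();
translate([492, 350, 763]) spool();
translate([0, 989, 0]) house_frame();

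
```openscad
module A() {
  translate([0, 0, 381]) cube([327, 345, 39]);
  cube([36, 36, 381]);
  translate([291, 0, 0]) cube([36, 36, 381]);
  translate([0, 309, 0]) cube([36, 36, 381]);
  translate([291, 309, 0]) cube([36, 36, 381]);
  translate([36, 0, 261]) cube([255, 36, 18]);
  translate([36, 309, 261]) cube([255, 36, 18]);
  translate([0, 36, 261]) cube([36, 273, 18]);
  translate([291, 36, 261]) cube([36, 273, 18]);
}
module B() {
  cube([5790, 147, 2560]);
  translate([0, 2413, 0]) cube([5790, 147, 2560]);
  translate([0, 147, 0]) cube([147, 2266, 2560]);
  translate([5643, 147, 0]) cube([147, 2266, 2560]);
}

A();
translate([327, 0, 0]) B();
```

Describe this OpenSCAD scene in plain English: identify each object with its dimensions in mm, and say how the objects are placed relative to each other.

A is a four-legged stool. The seat is 327×345 mm, 39 mm thick, top at z = 420 mm. It stands on four square legs, each 36×36 mm in cross-section, from z = 0 to the seat underside, each flush with a corner of the seat. Four stretchers, 36 mm wide and 18 mm tall, connect adjacent legs with their undersides at z = 261 mm, each running between the inner faces of the legs it joins and aligned with the legs' outer faces on the other axis.

B is the wall frame of a small rectangular building: four walls, each 2560 mm tall and 147 mm thick, enclosing a footprint 5790 mm (x) by 2560 mm (y) outside-to-outside, with no floor or roof. The front and back walls (the −y and +y sides) span the full width; the two side walls fit between them.

The house frame is against the stool's +x side, with their −y faces flush.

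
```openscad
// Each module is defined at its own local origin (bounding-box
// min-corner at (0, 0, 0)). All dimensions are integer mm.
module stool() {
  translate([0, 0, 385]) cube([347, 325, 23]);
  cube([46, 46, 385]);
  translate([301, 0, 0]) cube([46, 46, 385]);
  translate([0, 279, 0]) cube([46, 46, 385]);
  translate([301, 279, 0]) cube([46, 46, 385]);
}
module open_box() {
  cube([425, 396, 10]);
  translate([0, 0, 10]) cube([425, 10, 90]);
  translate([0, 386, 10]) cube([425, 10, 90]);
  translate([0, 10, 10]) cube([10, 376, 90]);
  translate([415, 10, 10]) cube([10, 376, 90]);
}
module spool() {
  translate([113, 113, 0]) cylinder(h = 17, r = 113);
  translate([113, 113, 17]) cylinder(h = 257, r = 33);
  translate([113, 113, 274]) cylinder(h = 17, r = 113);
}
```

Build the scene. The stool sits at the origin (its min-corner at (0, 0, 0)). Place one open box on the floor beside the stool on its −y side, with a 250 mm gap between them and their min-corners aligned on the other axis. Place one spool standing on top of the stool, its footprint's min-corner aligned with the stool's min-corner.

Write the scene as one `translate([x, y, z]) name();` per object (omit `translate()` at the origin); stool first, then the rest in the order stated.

stool();
translate([0, -646, 0]) open_box();
translate([0, 0, 408]) spool();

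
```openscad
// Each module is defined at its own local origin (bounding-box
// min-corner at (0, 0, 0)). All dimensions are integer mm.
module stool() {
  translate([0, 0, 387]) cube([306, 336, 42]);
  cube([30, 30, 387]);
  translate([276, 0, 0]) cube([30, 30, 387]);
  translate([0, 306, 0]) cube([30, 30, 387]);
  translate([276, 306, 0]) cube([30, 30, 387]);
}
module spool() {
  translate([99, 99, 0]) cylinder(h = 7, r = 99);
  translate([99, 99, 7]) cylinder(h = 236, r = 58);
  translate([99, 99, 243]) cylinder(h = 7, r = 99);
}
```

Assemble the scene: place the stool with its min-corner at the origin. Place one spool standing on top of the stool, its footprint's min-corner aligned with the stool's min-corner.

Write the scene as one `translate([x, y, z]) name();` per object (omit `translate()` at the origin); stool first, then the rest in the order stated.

stool();
translate([0, 0, 429]) spool();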